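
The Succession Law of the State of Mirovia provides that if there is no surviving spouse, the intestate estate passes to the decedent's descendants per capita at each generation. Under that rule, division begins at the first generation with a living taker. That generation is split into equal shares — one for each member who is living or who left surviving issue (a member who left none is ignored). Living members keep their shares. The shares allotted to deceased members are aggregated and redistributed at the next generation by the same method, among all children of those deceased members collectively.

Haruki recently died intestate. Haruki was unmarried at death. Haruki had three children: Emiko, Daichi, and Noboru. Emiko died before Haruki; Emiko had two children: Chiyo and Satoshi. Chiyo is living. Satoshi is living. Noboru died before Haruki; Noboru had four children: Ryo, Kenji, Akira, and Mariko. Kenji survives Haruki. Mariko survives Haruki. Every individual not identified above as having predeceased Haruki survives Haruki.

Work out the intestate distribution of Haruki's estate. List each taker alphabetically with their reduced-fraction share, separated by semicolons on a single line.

Akira 1/9; Chiyo 1/9; Daichi 1/3; Kenji 1/9; Mariko 1/9; Ryo 1/9; Satoshi 1/9

There is no surviving spouse, so the entire estate passes to Haruki's descendants per capita at each generation.
At generation 1 (Emiko, Daichi, Noboru) there are 3 shares of (1)/3 = 1/3 each.
Living: Daichi — each takes 1/3.
Deceased: Emiko and Noboru. Their combined 2/3 is pooled and carried to generation 2.
At generation 2 (Chiyo, Satoshi, Ryo, Kenji, Akira, Mariko) there are 6 shares of (2/3)/6 = 1/9 each.
Living: Chiyo, Satoshi, Ryo, Kenji, Akira, and Mariko — each takes 1/9.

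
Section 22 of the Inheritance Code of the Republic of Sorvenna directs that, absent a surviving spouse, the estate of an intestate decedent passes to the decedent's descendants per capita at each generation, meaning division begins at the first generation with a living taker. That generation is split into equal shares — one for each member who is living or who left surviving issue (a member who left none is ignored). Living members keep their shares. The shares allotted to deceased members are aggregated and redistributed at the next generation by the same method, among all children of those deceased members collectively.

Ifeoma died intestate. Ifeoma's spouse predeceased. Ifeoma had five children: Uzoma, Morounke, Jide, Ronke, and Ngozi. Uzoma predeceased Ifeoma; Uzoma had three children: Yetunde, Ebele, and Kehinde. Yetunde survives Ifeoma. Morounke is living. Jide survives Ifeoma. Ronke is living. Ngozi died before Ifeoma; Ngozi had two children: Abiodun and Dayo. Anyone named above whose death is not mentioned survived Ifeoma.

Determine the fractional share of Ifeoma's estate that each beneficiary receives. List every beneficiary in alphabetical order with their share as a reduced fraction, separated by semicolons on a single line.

Abiodun 2/25; Dayo 2/25; Ebele 2/25; Jide 1/5; Kehinde 2/25; Morounke 1/5; Ronke 1/5; Yetunde 2/25

There is no surviving spouse, so the entire estate passes to Ifeoma's descendants per capita at each generation.
At generation 1 (Uzoma, Morounke, Jide, Ronke, Ngozi) there are 5 shares of (1)/5 = 1/5 each.
Living: Morounke, Jide, and Ronke — each takes 1/5.
Deceased: Uzoma and Ngozi. Their combined 2/5 is pooled and carried to generation 2.
At generation 2 (Yetunde, Ebele, Kehinde, Abiodun, Dayo) there are 5 shares of (2/5)/5 = 2/25 each.
Living: Yetunde, Ebele, Kehinde, Abiodun, and Dayo — each takes 2/25.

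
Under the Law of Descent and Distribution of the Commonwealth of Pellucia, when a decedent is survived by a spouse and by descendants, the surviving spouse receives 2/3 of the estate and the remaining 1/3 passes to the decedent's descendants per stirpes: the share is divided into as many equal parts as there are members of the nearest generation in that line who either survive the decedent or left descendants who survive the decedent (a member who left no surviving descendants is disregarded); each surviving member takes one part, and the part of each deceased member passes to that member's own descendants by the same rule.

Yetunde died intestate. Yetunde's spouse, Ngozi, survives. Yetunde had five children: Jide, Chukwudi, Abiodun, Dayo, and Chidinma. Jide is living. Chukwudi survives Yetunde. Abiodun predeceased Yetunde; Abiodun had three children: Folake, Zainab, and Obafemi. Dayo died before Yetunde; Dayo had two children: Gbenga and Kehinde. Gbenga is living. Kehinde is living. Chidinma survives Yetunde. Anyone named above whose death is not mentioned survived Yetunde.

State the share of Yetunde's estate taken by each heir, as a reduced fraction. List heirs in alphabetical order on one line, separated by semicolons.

Chidinma 1/15; Chukwudi 1/15; Folake 1/45; Gbenga 1/30; Jide 1/15; Kehinde 1/30; Ngozi 2/3; Obafemi 1/45; Zainab 1/45

Ngozi, as surviving spouse, takes 2/3.
The remaining 1/3 passes to Yetunde's descendants per stirpes.
The 1/3 is divided into 5 equal shares of 1/15 among Jide, Chukwudi, Abiodun, Dayo, Chidinma.
Jide is living and takes 1/15.
Chukwudi is living and takes 1/15.
Abiodun predeceased; the 1/15 allotted to Abiodun's branch passes to Abiodun's issue by representation.
The 1/15 is divided into 3 equal shares of 1/45 among Folake, Zainab, Obafemi.
Folake is living and takes 1/45.
Zainab is living and takes 1/45.
Obafemi is living and takes 1/45.
Dayo predeceased; the 1/15 allotted to Dayo's branch passes to Dayo's issue by representation.
The 1/15 is divided into 2 equal shares of 1/30 among Gbenga, Kehinde.
Gbenga is living and takes 1/30.
Kehinde is living and takes 1/30.
Chidinma is living and takes 1/15.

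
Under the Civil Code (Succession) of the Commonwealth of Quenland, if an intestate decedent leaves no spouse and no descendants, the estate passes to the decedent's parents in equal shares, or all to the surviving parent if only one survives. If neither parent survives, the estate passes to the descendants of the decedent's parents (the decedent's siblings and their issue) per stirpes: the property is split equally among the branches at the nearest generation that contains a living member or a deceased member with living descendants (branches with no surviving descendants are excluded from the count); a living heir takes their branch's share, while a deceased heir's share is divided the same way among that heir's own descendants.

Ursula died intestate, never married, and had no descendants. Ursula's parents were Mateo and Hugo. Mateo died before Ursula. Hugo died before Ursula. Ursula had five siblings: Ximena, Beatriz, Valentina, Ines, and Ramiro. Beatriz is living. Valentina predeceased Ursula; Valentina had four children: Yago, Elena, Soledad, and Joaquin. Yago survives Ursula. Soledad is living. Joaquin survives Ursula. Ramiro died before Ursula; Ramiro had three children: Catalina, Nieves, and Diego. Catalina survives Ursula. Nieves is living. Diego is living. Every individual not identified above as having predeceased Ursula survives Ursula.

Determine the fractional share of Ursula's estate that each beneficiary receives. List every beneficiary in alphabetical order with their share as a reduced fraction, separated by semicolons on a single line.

Neither parent survives and there are no descendants, so the estate passes to Ursula's siblings and their issue per stirpes.
The estate is divided into 5 equal shares of 1/5 among Ximena, Beatriz, Valentina, Ines, Ramiro.
Ximena is living and takes 1/5.
Beatriz is living and takes 1/5.
Valentina predeceased; the 1/5 allotted to Valentina's branch passes to Valentina's issue by representation.
The 1/5 is divided into 4 equal shares of 1/20 among Yago, Elena, Soledad, Joaquin.
Yago is living and takes 1/20.
Elena is living and takes 1/20.
Soledad is living and takes 1/20.
Joaquin is living and takes 1/20.
Ines is living and takes 1/5.
Ramiro predeceased; the 1/5 allotted to Ramiro's branch passes to Ramiro's issue by representation.
The 1/5 is divided into 3 equal shares of 1/15 among Catalina, Nieves, Diego.
Catalina is living and takes 1/15.
Nieves is living and takes 1/15.
Diego is living and takes 1/15.

Beatriz 1/5; Catalina 1/15; Diego 1/15; Elena 1/20; Ines 1/5; Joaquin 1/20; Nieves 1/15; Soledad 1/20; Ximena 1/5; Yago 1/20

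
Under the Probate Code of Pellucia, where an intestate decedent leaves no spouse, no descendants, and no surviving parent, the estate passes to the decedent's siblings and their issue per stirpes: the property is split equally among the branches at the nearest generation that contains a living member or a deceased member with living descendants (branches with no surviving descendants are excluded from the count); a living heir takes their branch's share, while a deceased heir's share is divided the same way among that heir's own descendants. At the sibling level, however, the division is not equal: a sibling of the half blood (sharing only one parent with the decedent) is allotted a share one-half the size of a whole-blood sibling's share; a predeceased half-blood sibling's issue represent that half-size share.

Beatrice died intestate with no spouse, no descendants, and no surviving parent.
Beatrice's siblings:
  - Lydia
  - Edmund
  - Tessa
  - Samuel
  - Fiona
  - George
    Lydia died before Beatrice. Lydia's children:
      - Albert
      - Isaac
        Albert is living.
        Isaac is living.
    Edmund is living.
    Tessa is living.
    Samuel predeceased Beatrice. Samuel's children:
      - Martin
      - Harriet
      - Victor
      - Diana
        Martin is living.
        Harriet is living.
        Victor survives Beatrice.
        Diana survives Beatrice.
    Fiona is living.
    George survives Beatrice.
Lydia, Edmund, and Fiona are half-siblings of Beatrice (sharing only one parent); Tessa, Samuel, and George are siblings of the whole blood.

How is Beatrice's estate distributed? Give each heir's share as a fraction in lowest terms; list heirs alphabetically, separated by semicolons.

Albert 1/18; Diana 1/18; Edmund 1/9; Fiona 1/9; George 2/9; Harriet 1/18; Isaac 1/18; Martin 1/18; Tessa 2/9; Victor 1/18

No spouse, descendants, or parent survives, so the estate passes to Beatrice's siblings per stirpes.
Half-blood siblings count for one-half the weight of whole-blood siblings at the initial division.
Dividing 1 in proportion to weights (total weight 9/2): Lydia (weight 1/2) → 1/9; Edmund (weight 1/2) → 1/9; Tessa (weight 1) → 2/9; Samuel (weight 1) → 2/9; Fiona (weight 1/2) → 1/9; George (weight 1) → 2/9.
Lydia predeceased; the 1/9 allotted to Lydia's branch passes to Lydia's issue by representation.
The 1/9 is divided into 2 equal shares of 1/18 among Albert, Isaac.
Albert is living and takes 1/18.
Isaac is living and takes 1/18.
Edmund is living and takes 1/9.
Tessa is living and takes 2/9.
Samuel predeceased; the 2/9 allotted to Samuel's branch passes to Samuel's issue by representation.
The 2/9 is divided into 4 equal shares of 1/18 among Martin, Harriet, Victor, Diana.
Martin is living and takes 1/18.
Harriet is living and takes 1/18.
Victor is living and takes 1/18.
Diana is living and takes 1/18.
Fiona is living and takes 1/9.
George is living and takes 2/9.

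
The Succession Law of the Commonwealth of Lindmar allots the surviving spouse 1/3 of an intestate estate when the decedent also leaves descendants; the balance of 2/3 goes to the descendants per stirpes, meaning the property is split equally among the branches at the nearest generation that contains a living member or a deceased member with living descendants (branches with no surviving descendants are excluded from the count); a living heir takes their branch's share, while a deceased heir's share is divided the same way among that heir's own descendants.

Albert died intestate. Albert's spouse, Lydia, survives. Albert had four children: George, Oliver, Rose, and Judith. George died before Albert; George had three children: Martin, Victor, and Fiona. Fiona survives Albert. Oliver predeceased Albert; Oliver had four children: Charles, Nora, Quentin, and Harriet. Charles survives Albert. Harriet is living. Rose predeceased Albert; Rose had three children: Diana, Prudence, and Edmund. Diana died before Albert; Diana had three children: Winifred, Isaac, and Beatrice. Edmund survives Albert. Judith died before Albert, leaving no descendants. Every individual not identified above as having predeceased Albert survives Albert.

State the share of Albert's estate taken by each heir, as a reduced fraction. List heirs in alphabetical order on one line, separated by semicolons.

Beatrice 2/81; Charles 1/18; Edmund 2/27; Fiona 2/27; Harriet 1/18; Isaac 2/81; Lydia 1/3; Martin 2/27; Nora 1/18; Prudence 2/27; Quentin 1/18; Victor 2/27; Winifred 2/81

Lydia, as surviving spouse, takes 1/3.
The remaining 2/3 passes to Albert's descendants per stirpes.
Judith left no surviving issue, so that branch lapses and is disregarded.
The 2/3 is divided into 3 equal shares of 2/9 among George, Oliver, Rose.
George predeceased; the 2/9 allotted to George's branch passes to George's issue by representation.
The 2/9 is divided into 3 equal shares of 2/27 among Martin, Victor, Fiona.
Martin is living and takes 2/27.
Victor is living and takes 2/27.
Fiona is living and takes 2/27.
Oliver predeceased; the 2/9 allotted to Oliver's branch passes to Oliver's issue by representation.
The 2/9 is divided into 4 equal shares of 1/18 among Charles, Nora, Quentin, Harriet.
Charles is living and takes 1/18.
Nora is living and takes 1/18.
Quentin is living and takes 1/18.
Harriet is living and takes 1/18.
Rose predeceased; the 2/9 allotted to Rose's branch passes to Rose's issue by representation.
The 2/9 is divided into 3 equal shares of 2/27 among Diana, Prudence, Edmund.
Diana predeceased; the 2/27 allotted to Diana's branch passes to Diana's issue by representation.
The 2/27 is divided into 3 equal shares of 2/81 among Winifred, Isaac, Beatrice.
Winifred is living and takes 2/81.
Isaac is living and takes 2/81.
Beatrice is living and takes 2/81.
Prudence is living and takes 2/27.
Edmund is living and takes 2/27.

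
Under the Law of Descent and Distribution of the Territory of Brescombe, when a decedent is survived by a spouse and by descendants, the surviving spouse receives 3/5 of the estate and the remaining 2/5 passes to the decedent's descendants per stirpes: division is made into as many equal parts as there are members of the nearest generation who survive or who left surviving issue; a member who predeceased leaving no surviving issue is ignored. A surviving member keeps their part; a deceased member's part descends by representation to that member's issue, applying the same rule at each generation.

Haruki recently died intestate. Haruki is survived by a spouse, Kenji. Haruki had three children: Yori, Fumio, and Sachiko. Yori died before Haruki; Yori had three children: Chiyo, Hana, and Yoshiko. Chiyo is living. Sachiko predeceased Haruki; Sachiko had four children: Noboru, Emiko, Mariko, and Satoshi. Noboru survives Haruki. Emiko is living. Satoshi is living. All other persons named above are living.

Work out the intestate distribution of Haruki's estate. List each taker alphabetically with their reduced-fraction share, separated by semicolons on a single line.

Chiyo 2/45; Emiko 1/30; Fumio 2/15; Hana 2/45; Kenji 3/5; Mariko 1/30; Noboru 1/30; Satoshi 1/30; Yoshiko 2/45

Kenji, as surviving spouse, takes 3/5.
The remaining 2/5 passes to Haruki's descendants per stirpes.
The 2/5 is divided into 3 equal shares of 2/15 among Yori, Fumio, Sachiko.
Yori predeceased; the 2/15 allotted to Yori's branch passes to Yori's issue by representation.
The 2/15 is divided into 3 equal shares of 2/45 among Chiyo, Hana, Yoshiko.
Chiyo is living and takes 2/45.
Hana is living and takes 2/45.
Yoshiko is living and takes 2/45.
Fumio is living and takes 2/15.
Sachiko predeceased; the 2/15 allotted to Sachiko's branch passes to Sachiko's issue by representation.
The 2/15 is divided into 4 equal shares of 1/30 among Noboru, Emiko, Mariko, Satoshi.
Noboru is living and takes 1/30.
Emiko is living and takes 1/30.
Mariko is living and takes 1/30.
Satoshi is living and takes 1/30.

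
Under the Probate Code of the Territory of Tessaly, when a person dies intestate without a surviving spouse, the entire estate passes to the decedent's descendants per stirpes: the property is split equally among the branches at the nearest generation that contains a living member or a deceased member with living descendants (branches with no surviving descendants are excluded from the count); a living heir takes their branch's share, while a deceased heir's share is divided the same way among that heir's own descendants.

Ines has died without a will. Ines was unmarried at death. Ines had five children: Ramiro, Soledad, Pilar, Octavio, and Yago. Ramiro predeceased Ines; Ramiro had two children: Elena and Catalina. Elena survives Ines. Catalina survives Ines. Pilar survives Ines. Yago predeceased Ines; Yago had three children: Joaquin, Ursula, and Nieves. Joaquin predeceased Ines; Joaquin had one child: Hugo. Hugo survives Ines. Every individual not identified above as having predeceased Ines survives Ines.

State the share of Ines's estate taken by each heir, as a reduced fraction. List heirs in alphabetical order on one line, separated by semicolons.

Catalina 1/10; Elena 1/10; Hugo 1/15; Nieves 1/15; Octavio 1/5; Pilar 1/5; Soledad 1/5; Ursula 1/15

There is no surviving spouse, so the entire estate passes to Ines's descendants per stirpes.
The estate is divided into 5 equal shares of 1/5 among Ramiro, Soledad, Pilar, Octavio, Yago.
Ramiro predeceased; the 1/5 allotted to Ramiro's branch passes to Ramiro's issue by representation.
The 1/5 is divided into 2 equal shares of 1/10 among Elena, Catalina.
Elena is living and takes 1/10.
Catalina is living and takes 1/10.
Soledad is living and takes 1/5.
Pilar is living and takes 1/5.
Octavio is living and takes 1/5.
Yago predeceased; the 1/5 allotted to Yago's branch passes to Yago's issue by representation.
The 1/5 is divided into 3 equal shares of 1/15 among Joaquin, Ursula, Nieves.
Joaquin predeceased; the 1/15 allotted to Joaquin's branch passes to Joaquin's issue by representation.
Hugo is the sole taker at this level and receives the full 1/15.
Ursula is living and takes 1/15.
Nieves is living and takes 1/15.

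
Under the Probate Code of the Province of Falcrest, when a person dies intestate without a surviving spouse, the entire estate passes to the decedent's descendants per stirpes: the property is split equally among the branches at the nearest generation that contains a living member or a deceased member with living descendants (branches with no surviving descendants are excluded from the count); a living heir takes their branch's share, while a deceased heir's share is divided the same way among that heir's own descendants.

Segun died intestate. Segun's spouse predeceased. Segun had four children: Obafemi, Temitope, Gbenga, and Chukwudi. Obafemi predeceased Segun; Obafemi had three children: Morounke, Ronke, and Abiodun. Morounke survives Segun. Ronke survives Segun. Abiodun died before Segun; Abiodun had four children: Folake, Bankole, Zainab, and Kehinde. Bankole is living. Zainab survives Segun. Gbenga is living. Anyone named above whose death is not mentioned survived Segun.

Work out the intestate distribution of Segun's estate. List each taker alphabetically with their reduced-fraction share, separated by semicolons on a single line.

There is no surviving spouse, so the entire estate passes to Segun's descendants per stirpes.
The estate is divided into 4 equal shares of 1/4 among Obafemi, Temitope, Gbenga, Chukwudi.
Obafemi predeceased; the 1/4 allotted to Obafemi's branch passes to Obafemi's issue by representation.
The 1/4 is divided into 3 equal shares of 1/12 among Morounke, Ronke, Abiodun.
Morounke is living and takes 1/12.
Ronke is living and takes 1/12.
Abiodun predeceased; the 1/12 allotted to Abiodun's branch passes to Abiodun's issue by representation.
The 1/12 is divided into 4 equal shares of 1/48 among Folake, Bankole, Zainab, Kehinde.
Folake is living and takes 1/48.
Bankole is living and takes 1/48.
Zainab is living and takes 1/48.
Kehinde is living and takes 1/48.
Temitope is living and takes 1/4.
Gbenga is living and takes 1/4.
Chukwudi is living and takes 1/4.

Bankole 1/48; Chukwudi 1/4; Folake 1/48; Gbenga 1/4; Kehinde 1/48; Morounke 1/12; Ronke 1/12; Temitope 1/4; Zainab 1/48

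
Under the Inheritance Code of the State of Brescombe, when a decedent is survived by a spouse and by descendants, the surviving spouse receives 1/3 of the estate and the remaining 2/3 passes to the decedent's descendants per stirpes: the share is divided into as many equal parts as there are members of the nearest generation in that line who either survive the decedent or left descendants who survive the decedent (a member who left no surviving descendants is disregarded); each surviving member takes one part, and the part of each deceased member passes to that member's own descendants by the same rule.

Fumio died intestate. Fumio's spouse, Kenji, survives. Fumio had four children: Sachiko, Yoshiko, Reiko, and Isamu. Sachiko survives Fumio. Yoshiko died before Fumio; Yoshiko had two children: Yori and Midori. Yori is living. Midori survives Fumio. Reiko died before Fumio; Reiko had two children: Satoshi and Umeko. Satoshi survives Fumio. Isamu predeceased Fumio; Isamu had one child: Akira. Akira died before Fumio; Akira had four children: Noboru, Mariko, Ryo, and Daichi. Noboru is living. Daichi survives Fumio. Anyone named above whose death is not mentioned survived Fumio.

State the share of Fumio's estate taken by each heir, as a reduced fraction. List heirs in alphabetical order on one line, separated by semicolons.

Daichi 1/24; Kenji 1/3; Mariko 1/24; Midori 1/12; Noboru 1/24; Ryo 1/24; Sachiko 1/6; Satoshi 1/12; Umeko 1/12; Yori 1/12

Kenji, as surviving spouse, takes 1/3.
The remaining 2/3 passes to Fumio's descendants per stirpes.
The 2/3 is divided into 4 equal shares of 1/6 among Sachiko, Yoshiko, Reiko, Isamu.
Sachiko is living and takes 1/6.
Yoshiko predeceased; the 1/6 allotted to Yoshiko's branch passes to Yoshiko's issue by representation.
The 1/6 is divided into 2 equal shares of 1/12 among Yori, Midori.
Yori is living and takes 1/12.
Midori is living and takes 1/12.
Reiko predeceased; the 1/6 allotted to Reiko's branch passes to Reiko's issue by representation.
The 1/6 is divided into 2 equal shares of 1/12 among Satoshi, Umeko.
Satoshi is living and takes 1/12.
Umeko is living and takes 1/12.
Isamu predeceased; the 1/6 allotted to Isamu's branch passes to Isamu's issue by representation.
Akira's line is the sole branch at this level, so the full 1/6 passes to Akira's issue by representation.
The 1/6 is divided into 4 equal shares of 1/24 among Noboru, Mariko, Ryo, Daichi.
Noboru is living and takes 1/24.
Mariko is living and takes 1/24.
Ryo is living and takes 1/24.
Daichi is living and takes 1/24.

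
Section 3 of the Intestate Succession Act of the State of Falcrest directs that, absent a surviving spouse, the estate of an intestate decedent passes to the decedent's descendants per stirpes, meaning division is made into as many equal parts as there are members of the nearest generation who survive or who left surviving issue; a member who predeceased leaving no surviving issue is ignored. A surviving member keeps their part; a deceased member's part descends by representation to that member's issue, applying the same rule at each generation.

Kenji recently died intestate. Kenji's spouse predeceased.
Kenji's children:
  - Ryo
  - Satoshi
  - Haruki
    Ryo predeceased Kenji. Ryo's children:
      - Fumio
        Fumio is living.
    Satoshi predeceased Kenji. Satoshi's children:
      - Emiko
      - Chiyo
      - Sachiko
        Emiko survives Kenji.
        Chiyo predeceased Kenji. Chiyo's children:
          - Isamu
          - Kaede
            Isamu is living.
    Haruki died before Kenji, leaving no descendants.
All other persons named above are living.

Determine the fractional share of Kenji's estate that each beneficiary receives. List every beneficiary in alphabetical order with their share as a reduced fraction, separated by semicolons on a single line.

There is no surviving spouse, so the entire estate passes to Kenji's descendants per stirpes.
Haruki left no surviving issue, so that branch lapses and is disregarded.
The estate is divided into 2 equal shares of 1/2 among Ryo, Satoshi.
Ryo predeceased; the 1/2 allotted to Ryo's branch passes to Ryo's issue by representation.
Fumio is the sole taker at this level and receives the full 1/2.
Satoshi predeceased; the 1/2 allotted to Satoshi's branch passes to Satoshi's issue by representation.
The 1/2 is divided into 3 equal shares of 1/6 among Emiko, Chiyo, Sachiko.
Emiko is living and takes 1/6.
Chiyo predeceased; the 1/6 allotted to Chiyo's branch passes to Chiyo's issue by representation.
The 1/6 is divided into 2 equal shares of 1/12 among Isamu, Kaede.
Isamu is living and takes 1/12.
Kaede is living and takes 1/12.
Sachiko is living and takes 1/6.

Emiko 1/6; Fumio 1/2; Isamu 1/12; Kaede 1/12; Sachiko 1/6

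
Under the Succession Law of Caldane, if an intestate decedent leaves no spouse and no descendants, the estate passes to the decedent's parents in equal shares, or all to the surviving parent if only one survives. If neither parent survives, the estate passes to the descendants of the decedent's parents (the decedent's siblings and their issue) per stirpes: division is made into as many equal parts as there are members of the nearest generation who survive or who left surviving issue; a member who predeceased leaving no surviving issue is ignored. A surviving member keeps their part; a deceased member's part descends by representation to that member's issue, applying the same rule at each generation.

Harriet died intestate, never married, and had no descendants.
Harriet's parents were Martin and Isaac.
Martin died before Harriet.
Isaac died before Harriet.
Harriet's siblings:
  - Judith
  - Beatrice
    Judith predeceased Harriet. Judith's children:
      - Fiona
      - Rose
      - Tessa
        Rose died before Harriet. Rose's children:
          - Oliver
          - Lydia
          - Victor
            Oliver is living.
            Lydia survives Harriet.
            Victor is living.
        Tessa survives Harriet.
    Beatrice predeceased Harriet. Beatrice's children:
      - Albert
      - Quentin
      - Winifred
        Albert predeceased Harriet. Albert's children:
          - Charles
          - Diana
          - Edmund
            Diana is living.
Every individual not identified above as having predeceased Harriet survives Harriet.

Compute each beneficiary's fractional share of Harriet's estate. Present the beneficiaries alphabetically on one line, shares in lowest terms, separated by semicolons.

Neither parent survives and there are no descendants, so the estate passes to Harriet's siblings and their issue per stirpes.
The estate is divided into 2 equal shares of 1/2 among Judith, Beatrice.
Judith predeceased; the 1/2 allotted to Judith's branch passes to Judith's issue by representation.
The 1/2 is divided into 3 equal shares of 1/6 among Fiona, Rose, Tessa.
Fiona is living and takes 1/6.
Rose predeceased; the 1/6 allotted to Rose's branch passes to Rose's issue by representation.
The 1/6 is divided into 3 equal shares of 1/18 among Oliver, Lydia, Victor.
Oliver is living and takes 1/18.
Lydia is living and takes 1/18.
Victor is living and takes 1/18.
Tessa is living and takes 1/6.
Beatrice predeceased; the 1/2 allotted to Beatrice's branch passes to Beatrice's issue by representation.
The 1/2 is divided into 3 equal shares of 1/6 among Albert, Quentin, Winifred.
Albert predeceased; the 1/6 allotted to Albert's branch passes to Albert's issue by representation.
The 1/6 is divided into 3 equal shares of 1/18 among Charles, Diana, Edmund.
Charles is living and takes 1/18.
Diana is living and takes 1/18.
Edmund is living and takes 1/18.
Quentin is living and takes 1/6.
Winifred is living and takes 1/6.

Charles 1/18; Diana 1/18; Edmund 1/18; Fiona 1/6; Lydia 1/18; Oliver 1/18; Quentin 1/6; Tessa 1/6; Victor 1/18; Winifred 1/6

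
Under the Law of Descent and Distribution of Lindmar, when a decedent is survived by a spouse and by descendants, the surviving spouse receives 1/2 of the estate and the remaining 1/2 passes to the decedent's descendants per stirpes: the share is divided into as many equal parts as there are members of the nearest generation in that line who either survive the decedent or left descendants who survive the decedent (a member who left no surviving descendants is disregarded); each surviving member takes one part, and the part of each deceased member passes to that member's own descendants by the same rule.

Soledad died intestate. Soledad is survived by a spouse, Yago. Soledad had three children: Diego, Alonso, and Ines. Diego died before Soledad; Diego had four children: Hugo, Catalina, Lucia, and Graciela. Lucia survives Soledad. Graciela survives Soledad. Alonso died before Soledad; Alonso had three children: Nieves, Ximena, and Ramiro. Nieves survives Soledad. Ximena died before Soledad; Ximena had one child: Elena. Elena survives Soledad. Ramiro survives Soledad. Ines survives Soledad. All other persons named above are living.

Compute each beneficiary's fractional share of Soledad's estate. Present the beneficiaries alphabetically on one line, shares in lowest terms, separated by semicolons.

Catalina 1/24; Elena 1/18; Graciela 1/24; Hugo 1/24; Ines 1/6; Lucia 1/24; Nieves 1/18; Ramiro 1/18; Yago 1/2

Yago, as surviving spouse, takes 1/2.
The remaining 1/2 passes to Soledad's descendants per stirpes.
The 1/2 is divided into 3 equal shares of 1/6 among Diego, Alonso, Ines.
Diego predeceased; the 1/6 allotted to Diego's branch passes to Diego's issue by representation.
The 1/6 is divided into 4 equal shares of 1/24 among Hugo, Catalina, Lucia, Graciela.
Hugo is living and takes 1/24.
Catalina is living and takes 1/24.
Lucia is living and takes 1/24.
Graciela is living and takes 1/24.
Alonso predeceased; the 1/6 allotted to Alonso's branch passes to Alonso's issue by representation.
The 1/6 is divided into 3 equal shares of 1/18 among Nieves, Ximena, Ramiro.
Nieves is living and takes 1/18.
Ximena predeceased; the 1/18 allotted to Ximena's branch passes to Ximena's issue by representation.
Elena is the sole taker at this level and receives the full 1/18.
Ramiro is living and takes 1/18.
Ines is living and takes 1/6.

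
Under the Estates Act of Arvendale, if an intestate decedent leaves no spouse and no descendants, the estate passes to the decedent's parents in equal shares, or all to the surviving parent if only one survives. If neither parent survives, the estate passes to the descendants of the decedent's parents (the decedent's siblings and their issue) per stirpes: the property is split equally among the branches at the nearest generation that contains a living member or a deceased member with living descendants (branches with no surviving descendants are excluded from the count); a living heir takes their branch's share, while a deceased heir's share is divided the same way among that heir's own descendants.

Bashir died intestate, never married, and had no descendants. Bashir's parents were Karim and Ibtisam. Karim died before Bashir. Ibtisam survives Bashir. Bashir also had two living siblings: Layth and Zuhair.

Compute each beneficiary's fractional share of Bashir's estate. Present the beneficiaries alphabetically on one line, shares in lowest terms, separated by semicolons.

Ibtisam 1

Only one parent, Ibtisam, survives, so Ibtisam takes the entire estate. The siblings take nothing because a surviving parent has priority.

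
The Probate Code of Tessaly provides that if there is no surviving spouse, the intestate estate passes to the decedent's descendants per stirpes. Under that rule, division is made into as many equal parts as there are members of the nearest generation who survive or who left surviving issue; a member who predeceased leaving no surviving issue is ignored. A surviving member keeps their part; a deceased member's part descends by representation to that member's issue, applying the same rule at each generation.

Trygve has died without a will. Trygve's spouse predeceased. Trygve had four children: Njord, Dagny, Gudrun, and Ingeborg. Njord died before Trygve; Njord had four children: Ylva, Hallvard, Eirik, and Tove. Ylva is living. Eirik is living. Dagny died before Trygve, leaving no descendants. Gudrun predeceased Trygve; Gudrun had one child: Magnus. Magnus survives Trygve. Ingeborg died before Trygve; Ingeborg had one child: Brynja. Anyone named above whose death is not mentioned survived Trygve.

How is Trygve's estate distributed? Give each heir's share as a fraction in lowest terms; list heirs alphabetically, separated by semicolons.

There is no surviving spouse, so the entire estate passes to Trygve's descendants per stirpes.
Dagny left no surviving issue, so that branch lapses and is disregarded.
The estate is divided into 3 equal shares of 1/3 among Njord, Gudrun, Ingeborg.
Njord predeceased; the 1/3 allotted to Njord's branch passes to Njord's issue by representation.
The 1/3 is divided into 4 equal shares of 1/12 among Ylva, Hallvard, Eirik, Tove.
Ylva is living and takes 1/12.
Hallvard is living and takes 1/12.
Eirik is living and takes 1/12.
Tove is living and takes 1/12.
Gudrun predeceased; the 1/3 allotted to Gudrun's branch passes to Gudrun's issue by representation.
Magnus is the sole taker at this level and receives the full 1/3.
Ingeborg predeceased; the 1/3 allotted to Ingeborg's branch passes to Ingeborg's issue by representation.
Brynja is the sole taker at this level and receives the full 1/3.

Brynja 1/3; Eirik 1/12; Hallvard 1/12; Magnus 1/3; Tove 1/12; Ylva 1/12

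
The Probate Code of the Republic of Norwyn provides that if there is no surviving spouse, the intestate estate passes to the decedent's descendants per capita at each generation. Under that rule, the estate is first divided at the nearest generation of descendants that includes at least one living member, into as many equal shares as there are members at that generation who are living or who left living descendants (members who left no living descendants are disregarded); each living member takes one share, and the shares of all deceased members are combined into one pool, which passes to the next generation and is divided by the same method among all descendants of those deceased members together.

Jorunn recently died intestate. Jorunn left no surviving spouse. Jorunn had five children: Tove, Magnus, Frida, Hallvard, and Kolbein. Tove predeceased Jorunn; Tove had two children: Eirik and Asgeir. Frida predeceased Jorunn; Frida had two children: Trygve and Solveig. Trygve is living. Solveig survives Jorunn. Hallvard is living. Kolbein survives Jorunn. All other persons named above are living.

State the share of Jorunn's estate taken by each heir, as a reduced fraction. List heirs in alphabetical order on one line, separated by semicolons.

Asgeir 1/10; Eirik 1/10; Hallvard 1/5; Kolbein 1/5; Magnus 1/5; Solveig 1/10; Trygve 1/10

There is no surviving spouse, so the entire estate passes to Jorunn's descendants per capita at each generation.
At generation 1 (Tove, Magnus, Frida, Hallvard, Kolbein) there are 5 shares of (1)/5 = 1/5 each.
Living: Magnus, Hallvard, and Kolbein — each takes 1/5.
Deceased: Tove and Frida. Their combined 2/5 is pooled and carried to generation 2.
At generation 2 (Eirik, Asgeir, Trygve, Solveig) there are 4 shares of (2/5)/4 = 1/10 each.
Living: Eirik, Asgeir, Trygve, and Solveig — each takes 1/10.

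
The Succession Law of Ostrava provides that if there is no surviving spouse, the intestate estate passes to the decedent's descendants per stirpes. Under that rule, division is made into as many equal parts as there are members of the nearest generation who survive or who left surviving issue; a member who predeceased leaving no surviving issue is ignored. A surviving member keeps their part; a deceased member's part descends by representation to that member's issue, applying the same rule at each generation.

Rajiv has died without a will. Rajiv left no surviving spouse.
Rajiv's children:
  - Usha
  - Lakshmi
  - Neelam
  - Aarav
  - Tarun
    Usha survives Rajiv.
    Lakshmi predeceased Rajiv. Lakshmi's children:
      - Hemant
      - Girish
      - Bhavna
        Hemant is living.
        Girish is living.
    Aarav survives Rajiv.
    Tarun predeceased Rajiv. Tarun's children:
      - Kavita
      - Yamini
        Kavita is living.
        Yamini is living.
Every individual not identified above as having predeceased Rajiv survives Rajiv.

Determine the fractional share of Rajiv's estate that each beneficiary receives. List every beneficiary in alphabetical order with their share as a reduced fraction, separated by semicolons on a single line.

There is no surviving spouse, so the entire estate passes to Rajiv's descendants per stirpes.
The estate is divided into 5 equal shares of 1/5 among Usha, Lakshmi, Neelam, Aarav, Tarun.
Usha is living and takes 1/5.
Lakshmi predeceased; the 1/5 allotted to Lakshmi's branch passes to Lakshmi's issue by representation.
The 1/5 is divided into 3 equal shares of 1/15 among Hemant, Girish, Bhavna.
Hemant is living and takes 1/15.
Girish is living and takes 1/15.
Bhavna is living and takes 1/15.
Neelam is living and takes 1/5.
Aarav is living and takes 1/5.
Tarun predeceased; the 1/5 allotted to Tarun's branch passes to Tarun's issue by representation.
The 1/5 is divided into 2 equal shares of 1/10 among Kavita, Yamini.
Kavita is living and takes 1/10.
Yamini is living and takes 1/10.

Aarav 1/5; Bhavna 1/15; Girish 1/15; Hemant 1/15; Kavita 1/10; Neelam 1/5; Usha 1/5; Yamini 1/10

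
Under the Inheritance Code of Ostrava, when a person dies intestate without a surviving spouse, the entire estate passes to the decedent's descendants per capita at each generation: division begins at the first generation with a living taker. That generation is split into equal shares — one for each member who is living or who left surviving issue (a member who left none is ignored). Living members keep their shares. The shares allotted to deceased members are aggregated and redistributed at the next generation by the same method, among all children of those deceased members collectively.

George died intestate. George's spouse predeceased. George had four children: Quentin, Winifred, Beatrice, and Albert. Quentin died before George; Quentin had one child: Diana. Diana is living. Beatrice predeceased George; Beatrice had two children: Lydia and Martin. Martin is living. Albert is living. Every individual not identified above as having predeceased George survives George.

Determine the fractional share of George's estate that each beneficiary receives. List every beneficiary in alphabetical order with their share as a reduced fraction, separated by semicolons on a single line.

There is no surviving spouse, so the entire estate passes to George's descendants per capita at each generation.
At generation 1 (Quentin, Winifred, Beatrice, Albert) there are 4 shares of (1)/4 = 1/4 each.
Living: Winifred and Albert — each takes 1/4.
Deceased: Quentin and Beatrice. Their combined 1/2 is pooled and carried to generation 2.
At generation 2 (Diana, Lydia, Martin) there are 3 shares of (1/2)/3 = 1/6 each.
Living: Diana, Lydia, and Martin — each takes 1/6.

Albert 1/4; Diana 1/6; Lydia 1/6; Martin 1/6; Winifred 1/4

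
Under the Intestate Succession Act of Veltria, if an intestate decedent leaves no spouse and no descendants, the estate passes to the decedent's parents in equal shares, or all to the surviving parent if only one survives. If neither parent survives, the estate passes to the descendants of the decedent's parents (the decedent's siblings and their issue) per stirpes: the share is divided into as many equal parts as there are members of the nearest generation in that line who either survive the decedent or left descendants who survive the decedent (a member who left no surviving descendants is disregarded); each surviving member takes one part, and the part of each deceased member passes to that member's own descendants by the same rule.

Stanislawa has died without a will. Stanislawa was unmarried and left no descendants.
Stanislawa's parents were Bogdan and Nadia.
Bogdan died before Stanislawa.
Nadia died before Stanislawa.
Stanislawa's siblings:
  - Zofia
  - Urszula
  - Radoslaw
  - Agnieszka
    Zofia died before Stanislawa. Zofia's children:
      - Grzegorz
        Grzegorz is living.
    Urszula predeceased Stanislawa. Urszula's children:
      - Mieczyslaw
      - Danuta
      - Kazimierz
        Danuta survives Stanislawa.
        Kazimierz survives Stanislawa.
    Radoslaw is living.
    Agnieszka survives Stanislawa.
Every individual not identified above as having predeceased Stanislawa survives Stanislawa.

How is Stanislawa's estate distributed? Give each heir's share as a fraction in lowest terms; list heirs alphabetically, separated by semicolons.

Agnieszka 1/4; Danuta 1/12; Grzegorz 1/4; Kazimierz 1/12; Mieczyslaw 1/12; Radoslaw 1/4

Neither parent survives and there are no descendants, so the estate passes to Stanislawa's siblings and their issue per stirpes.
The estate is divided into 4 equal shares of 1/4 among Zofia, Urszula, Radoslaw, Agnieszka.
Zofia predeceased; the 1/4 allotted to Zofia's branch passes to Zofia's issue by representation.
Grzegorz is the sole taker at this level and receives the full 1/4.
Urszula predeceased; the 1/4 allotted to Urszula's branch passes to Urszula's issue by representation.
The 1/4 is divided into 3 equal shares of 1/12 among Mieczyslaw, Danuta, Kazimierz.
Mieczyslaw is living and takes 1/12.
Danuta is living and takes 1/12.
Kazimierz is living and takes 1/12.
Radoslaw is living and takes 1/4.
Agnieszka is living and takes 1/4.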